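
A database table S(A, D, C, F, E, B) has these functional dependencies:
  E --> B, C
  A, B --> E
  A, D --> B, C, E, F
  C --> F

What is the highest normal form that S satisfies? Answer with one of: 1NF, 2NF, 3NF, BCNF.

Candidate key: {A, D}. Prime attributes: {A, D}.
For E --> B, C we have {E}⁺ = {B, C, E, F}; {E} is not a superkey, so BCNF fails.
E --> B, C determines the non-prime attributes {B, C} from a non-superkey — 3NF is violated.
No non-prime attribute depends on a proper subset of any candidate key, so 2NF holds.

2NF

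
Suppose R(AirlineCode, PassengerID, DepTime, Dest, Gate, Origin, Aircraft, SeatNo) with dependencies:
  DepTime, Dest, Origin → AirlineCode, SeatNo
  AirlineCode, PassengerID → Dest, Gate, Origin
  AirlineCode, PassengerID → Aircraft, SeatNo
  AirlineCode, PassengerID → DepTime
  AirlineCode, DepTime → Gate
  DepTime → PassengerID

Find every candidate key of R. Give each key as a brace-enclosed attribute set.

{AirlineCode, DepTime}⁺ = {Aircraft, AirlineCode, DepTime, Dest, Gate, Origin, PassengerID, SeatNo} — all of the relation — so {AirlineCode, DepTime} is a candidate key.
{AirlineCode, PassengerID}⁺ = {Aircraft, AirlineCode, DepTime, Dest, Gate, Origin, PassengerID, SeatNo} — all of the relation — so {AirlineCode, PassengerID} is a candidate key.
{DepTime, Dest, Origin}⁺ = {Aircraft, AirlineCode, DepTime, Dest, Gate, Origin, PassengerID, SeatNo} — all of the relation — so {DepTime, Dest, Origin} is a candidate key.
Any other superkey properly contains one of these, so there are no further candidate keys.

{AirlineCode, DepTime}, {AirlineCode, PassengerID}, {DepTime, Dest, Origin}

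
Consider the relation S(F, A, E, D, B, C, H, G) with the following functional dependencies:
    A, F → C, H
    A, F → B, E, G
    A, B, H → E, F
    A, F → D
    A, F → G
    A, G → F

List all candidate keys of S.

Attributes never on any right-hand side: {A} — every candidate key must contain it.
{A, F}⁺ = {A, B, C, D, E, F, G, H}, which is every attribute, so {A, F} is a candidate key.
{A, G}⁺ = {A, B, C, D, E, F, G, H}, which is every attribute, so {A, G} is a candidate key.
{A, B, H}⁺ = {A, B, C, D, E, F, G, H}, which is every attribute, so {A, B, H} is a candidate key.
These are minimal and exhaustive — every other superkey contains one of them.

{A, B, H}, {A, F}, {A, G}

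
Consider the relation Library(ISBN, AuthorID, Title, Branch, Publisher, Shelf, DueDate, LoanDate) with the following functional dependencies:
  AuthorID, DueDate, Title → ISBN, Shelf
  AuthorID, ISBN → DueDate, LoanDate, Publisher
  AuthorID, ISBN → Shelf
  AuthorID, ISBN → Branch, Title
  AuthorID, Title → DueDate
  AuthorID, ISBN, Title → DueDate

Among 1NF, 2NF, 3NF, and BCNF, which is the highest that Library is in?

BCNF

Candidate keys: {AuthorID, ISBN}, {AuthorID, Title}. Prime attributes: {AuthorID, ISBN, Title}.
Each dependency's left side is a superkey — BCNF holds.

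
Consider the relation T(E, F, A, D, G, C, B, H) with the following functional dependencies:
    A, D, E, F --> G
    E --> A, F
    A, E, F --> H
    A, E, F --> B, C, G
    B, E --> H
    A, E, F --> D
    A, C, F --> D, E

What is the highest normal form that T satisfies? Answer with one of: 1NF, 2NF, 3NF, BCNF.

Candidate keys: {A, C, F}, {E}. Prime attributes: {A, C, E, F}.
Each dependency's left side is a superkey — BCNF holds.

BCNF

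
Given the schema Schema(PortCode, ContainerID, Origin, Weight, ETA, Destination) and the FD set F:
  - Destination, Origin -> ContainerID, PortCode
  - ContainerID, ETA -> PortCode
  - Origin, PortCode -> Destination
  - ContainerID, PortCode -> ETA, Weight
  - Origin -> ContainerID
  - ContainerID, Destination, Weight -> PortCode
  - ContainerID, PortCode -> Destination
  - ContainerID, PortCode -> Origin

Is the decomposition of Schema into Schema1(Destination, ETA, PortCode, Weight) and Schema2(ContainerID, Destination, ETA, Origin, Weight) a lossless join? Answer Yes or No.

No

Schema1 ∩ Schema2 = {Destination, ETA, Weight}; its closure under F is {Destination, ETA, Weight}.
The closure covers neither Schema1 nor Schema2 entirely; the join is not lossless.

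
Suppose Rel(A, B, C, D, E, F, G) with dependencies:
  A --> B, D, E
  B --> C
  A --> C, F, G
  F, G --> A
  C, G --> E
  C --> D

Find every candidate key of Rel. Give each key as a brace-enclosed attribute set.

{A}⁺ = {A, B, C, D, E, F, G} — all of the relation — so {A} is a candidate key.
{F, G}⁺ = {A, B, C, D, E, F, G} — all of the relation — so {F, G} is a candidate key.
These are minimal and exhaustive — every other superkey contains one of them.

{A}, {F, G}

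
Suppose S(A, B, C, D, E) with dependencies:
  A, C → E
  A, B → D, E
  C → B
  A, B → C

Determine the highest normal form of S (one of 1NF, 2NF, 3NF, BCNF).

3NF

Candidate keys: {A, B}, {A, C}. Prime attributes: {A, B, C}.
C → B breaks BCNF: {C}⁺ = {B, C}, so {C} is not a superkey.
But every attribute on its right side ({B}) is prime, and the same holds for every other non-superkey FD, so 3NF still holds.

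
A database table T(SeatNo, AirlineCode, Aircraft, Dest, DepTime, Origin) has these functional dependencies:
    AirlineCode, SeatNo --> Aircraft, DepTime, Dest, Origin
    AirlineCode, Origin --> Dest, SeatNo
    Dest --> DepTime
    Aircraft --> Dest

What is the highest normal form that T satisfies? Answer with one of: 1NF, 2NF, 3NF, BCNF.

Candidate keys: {AirlineCode, Origin}, {AirlineCode, SeatNo}. Prime attributes: {AirlineCode, Origin, SeatNo}.
Dest --> DepTime breaks BCNF: {Dest}⁺ = {DepTime, Dest}, so {Dest} is not a superkey.
Dest --> DepTime determines the non-prime attribute {DepTime} from a non-superkey — 3NF is violated.
No proper subset of a key has a non-prime attribute in its closure, so there is no partial dependency; 2NF holds.

2NF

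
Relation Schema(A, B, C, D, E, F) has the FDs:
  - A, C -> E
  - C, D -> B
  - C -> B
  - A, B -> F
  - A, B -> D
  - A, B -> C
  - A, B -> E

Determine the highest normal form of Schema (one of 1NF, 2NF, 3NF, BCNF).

3NF

Candidate keys: {A, B}, {A, C}. Prime attributes: {A, B, C}.
C, D -> B: {C, D}⁺ = {B, C, D}, which is not all of the attributes, so the left side is not a superkey — BCNF is violated.
Since {B} ⊆ prime attributes and every other non-superkey FD also has a prime right side, the schema is in 3NF.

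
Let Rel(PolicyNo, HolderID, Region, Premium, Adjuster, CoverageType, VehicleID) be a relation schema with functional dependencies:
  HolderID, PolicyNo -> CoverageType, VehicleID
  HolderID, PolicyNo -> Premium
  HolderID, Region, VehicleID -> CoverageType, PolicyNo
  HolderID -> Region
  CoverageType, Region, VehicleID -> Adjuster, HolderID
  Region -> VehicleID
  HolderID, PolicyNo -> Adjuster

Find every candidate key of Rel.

{CoverageType, Region}, {HolderID}

{HolderID}⁺ = {Adjuster, CoverageType, HolderID, PolicyNo, Premium, Region, VehicleID} — all of the relation — so {HolderID} is a candidate key.
{CoverageType, Region}⁺ = {Adjuster, CoverageType, HolderID, PolicyNo, Premium, Region, VehicleID} — all of the relation — so {CoverageType, Region} is a candidate key.
Any other superkey properly contains one of these, so there are no further candidate keys.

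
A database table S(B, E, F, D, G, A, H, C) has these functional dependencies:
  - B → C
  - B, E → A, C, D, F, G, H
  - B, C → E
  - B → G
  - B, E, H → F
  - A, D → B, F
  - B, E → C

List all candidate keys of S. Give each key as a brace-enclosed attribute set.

{A, D}, {B}

{B} is a candidate key since {B}⁺ = {A, B, C, D, E, F, G, H} covers every attribute.
{A, D} is a candidate key since {A, D}⁺ = {A, B, C, D, E, F, G, H} covers every attribute.
These are minimal and exhaustive — every other superkey contains one of them.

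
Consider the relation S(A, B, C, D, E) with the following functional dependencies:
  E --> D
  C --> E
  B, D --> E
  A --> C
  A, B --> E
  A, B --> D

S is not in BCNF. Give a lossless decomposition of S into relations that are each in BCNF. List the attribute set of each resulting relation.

Candidate key of the original relation: {A, B}.
Within {A, B, C, D, E}: {E}⁺ ∩ {A, B, C, D, E} = {D, E}, not the whole set, so E --> D violates BCNF; decompose into {D, E} and {A, B, C, E}.
{D, E} has no BCNF violation.
Within {A, B, C, E}: {C}⁺ ∩ {A, B, C, E} = {C, E}, not the whole set, so C --> E violates BCNF; decompose into {C, E} and {A, B, C}.
{C, E} has no BCNF violation.
Within {A, B, C}: {A}⁺ ∩ {A, B, C} = {A, C}, not the whole set, so A --> C violates BCNF; decompose into {A, C} and {A, B}.
{A, C} has no BCNF violation.
{A, B} has no BCNF violation.

{A, B}; {A, C}; {C, E}; {D, E}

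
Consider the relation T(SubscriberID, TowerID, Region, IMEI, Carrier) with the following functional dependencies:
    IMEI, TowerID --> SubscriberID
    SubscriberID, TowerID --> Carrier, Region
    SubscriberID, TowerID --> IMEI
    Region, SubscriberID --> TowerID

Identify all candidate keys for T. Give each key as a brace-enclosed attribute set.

{IMEI, TowerID} is a candidate key since {IMEI, TowerID}⁺ = {Carrier, IMEI, Region, SubscriberID, TowerID} covers every attribute.
{Region, SubscriberID} is a candidate key since {Region, SubscriberID}⁺ = {Carrier, IMEI, Region, SubscriberID, TowerID} covers every attribute.
{SubscriberID, TowerID} is a candidate key since {SubscriberID, TowerID}⁺ = {Carrier, IMEI, Region, SubscriberID, TowerID} covers every attribute.
No proper subset of any of these is a key, and no other minimal superkey exists.

{IMEI, TowerID}, {Region, SubscriberID}, {SubscriberID, TowerID}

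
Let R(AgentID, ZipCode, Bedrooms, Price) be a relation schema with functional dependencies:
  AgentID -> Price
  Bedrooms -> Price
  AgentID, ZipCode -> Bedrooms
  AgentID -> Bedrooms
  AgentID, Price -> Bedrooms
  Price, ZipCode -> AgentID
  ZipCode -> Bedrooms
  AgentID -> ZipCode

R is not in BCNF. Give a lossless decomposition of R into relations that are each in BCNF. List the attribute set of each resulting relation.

{AgentID, Bedrooms, ZipCode}; {Bedrooms, Price}

Candidate keys of the original relation: {AgentID}, {ZipCode}.
Within {AgentID, Bedrooms, Price, ZipCode}: {Bedrooms}⁺ ∩ {AgentID, Bedrooms, Price, ZipCode} = {Bedrooms, Price}, not the whole set, so Bedrooms -> Price violates BCNF; decompose into {Bedrooms, Price} and {AgentID, Bedrooms, ZipCode}.
{Bedrooms, Price} has no BCNF violation.
{AgentID, Bedrooms, ZipCode} has no BCNF violation.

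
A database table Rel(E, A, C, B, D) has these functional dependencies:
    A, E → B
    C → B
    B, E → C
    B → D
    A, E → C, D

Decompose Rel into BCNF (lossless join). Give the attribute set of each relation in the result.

Candidate key of the original relation: {A, E}.
Within {A, B, C, D, E}: {C}⁺ ∩ {A, B, C, D, E} = {B, C, D}, not the whole set, so C → B, D violates BCNF; decompose into {B, C, D} and {A, C, E}.
Within {B, C, D}: {B}⁺ ∩ {B, C, D} = {B, D}, not the whole set, so B → D violates BCNF; decompose into {B, D} and {B, C}.
{B, D} is in BCNF.
{B, C} is in BCNF.
{A, C, E} is in BCNF.

{A, C, E}; {B, C}; {B, D}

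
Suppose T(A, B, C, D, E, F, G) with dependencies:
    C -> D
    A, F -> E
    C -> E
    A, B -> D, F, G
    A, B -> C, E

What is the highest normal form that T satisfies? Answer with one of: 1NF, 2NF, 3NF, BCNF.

2NF

Candidate key: {A, B}. Prime attributes: {A, B}.
For C -> D we have {C}⁺ = {C, D, E}; {C} is not a superkey, so BCNF fails.
C -> D has non-prime {D} on the right and a non-superkey on the left, so 3NF fails.
No non-prime attribute depends on a proper subset of any candidate key, so 2NF holds.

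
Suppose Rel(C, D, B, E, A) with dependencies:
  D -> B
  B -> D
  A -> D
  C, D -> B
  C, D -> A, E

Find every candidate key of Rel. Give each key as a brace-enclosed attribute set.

Attributes never on any right-hand side: {C} — every candidate key must contain it.
{A, C} is a candidate key since {A, C}⁺ = {A, B, C, D, E} covers every attribute.
{B, C} is a candidate key since {B, C}⁺ = {A, B, C, D, E} covers every attribute.
{C, D} is a candidate key since {C, D}⁺ = {A, B, C, D, E} covers every attribute.
Any other superkey properly contains one of these, so there are no further candidate keys.

{A, C}, {B, C}, {C, D}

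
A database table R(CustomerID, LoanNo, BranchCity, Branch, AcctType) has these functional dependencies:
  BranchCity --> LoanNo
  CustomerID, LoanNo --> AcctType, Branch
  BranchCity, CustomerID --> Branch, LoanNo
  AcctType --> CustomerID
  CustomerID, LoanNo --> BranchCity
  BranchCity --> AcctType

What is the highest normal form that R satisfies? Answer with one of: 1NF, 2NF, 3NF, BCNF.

Candidate keys: {AcctType, LoanNo}, {BranchCity}, {CustomerID, LoanNo}. Prime attributes: {AcctType, BranchCity, CustomerID, LoanNo}.
For AcctType --> CustomerID we have {AcctType}⁺ = {AcctType, CustomerID}; {AcctType} is not a superkey, so BCNF fails.
Since {CustomerID} ⊆ prime attributes and every other non-superkey FD also has a prime right side, the schema is in 3NF.

3NF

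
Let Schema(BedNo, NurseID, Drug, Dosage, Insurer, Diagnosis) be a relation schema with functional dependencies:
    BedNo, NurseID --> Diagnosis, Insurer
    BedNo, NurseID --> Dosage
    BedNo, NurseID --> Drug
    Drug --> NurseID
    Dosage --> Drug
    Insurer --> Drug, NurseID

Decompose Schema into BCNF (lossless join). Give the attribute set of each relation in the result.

{BedNo, Diagnosis, Dosage, Insurer}; {Dosage, Drug}; {Drug, NurseID}

Candidate keys of the original relation: {BedNo, Dosage}, {BedNo, Drug}, {BedNo, Insurer}, {BedNo, NurseID}.
Within {BedNo, Diagnosis, Dosage, Drug, Insurer, NurseID}: {Drug}⁺ ∩ {BedNo, Diagnosis, Dosage, Drug, Insurer, NurseID} = {Drug, NurseID}, not the whole set, so Drug --> NurseID violates BCNF; decompose into {Drug, NurseID} and {BedNo, Diagnosis, Dosage, Drug, Insurer}.
{Drug, NurseID} has no BCNF violation.
Within {BedNo, Diagnosis, Dosage, Drug, Insurer}: {Dosage}⁺ ∩ {BedNo, Diagnosis, Dosage, Drug, Insurer} = {Dosage, Drug}, not the whole set, so Dosage --> Drug violates BCNF; decompose into {Dosage, Drug} and {BedNo, Diagnosis, Dosage, Insurer}.
{Dosage, Drug} has no BCNF violation.
{BedNo, Diagnosis, Dosage, Insurer} has no BCNF violation.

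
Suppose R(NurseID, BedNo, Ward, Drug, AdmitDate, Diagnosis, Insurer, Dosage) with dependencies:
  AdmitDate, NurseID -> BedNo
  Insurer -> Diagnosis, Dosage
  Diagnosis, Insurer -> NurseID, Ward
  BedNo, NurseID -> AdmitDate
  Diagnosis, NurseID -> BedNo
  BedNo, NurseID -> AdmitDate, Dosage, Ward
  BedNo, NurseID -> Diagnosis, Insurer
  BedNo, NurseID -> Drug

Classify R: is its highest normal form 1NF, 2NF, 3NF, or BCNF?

Candidate keys: {AdmitDate, NurseID}, {BedNo, NurseID}, {Diagnosis, NurseID}, {Insurer}. Prime attributes: {AdmitDate, BedNo, Diagnosis, Insurer, NurseID}.
Every FD has a superkey on the left, so the relation is in BCNF.

BCNF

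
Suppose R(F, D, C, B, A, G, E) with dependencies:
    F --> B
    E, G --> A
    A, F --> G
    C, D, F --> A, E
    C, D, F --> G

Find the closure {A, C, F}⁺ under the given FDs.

{A, B, C, F, G}

Start with {A, C, F}.
F --> B applies; add {B} → now {A, B, C, F}.
A, F --> G applies; add {G} → now {A, B, C, F, G}.
No further FD applies.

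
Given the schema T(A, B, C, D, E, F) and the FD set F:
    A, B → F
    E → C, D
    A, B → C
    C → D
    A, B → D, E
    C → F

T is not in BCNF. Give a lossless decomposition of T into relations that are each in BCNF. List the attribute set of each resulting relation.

Candidate key of the original relation: {A, B}.
Within {A, B, C, D, E, F}: {E}⁺ ∩ {A, B, C, D, E, F} = {C, D, E, F}, not the whole set, so E → C, D, F violates BCNF; decompose into {C, D, E, F} and {A, B, E}.
Within {C, D, E, F}: {C}⁺ ∩ {C, D, E, F} = {C, D, F}, not the whole set, so C → D, F violates BCNF; decompose into {C, D, F} and {C, E}.
{C, D, F} is in BCNF.
{C, E} is in BCNF.
{A, B, E} is in BCNF.

{A, B, E}; {C, D, F}; {C, E}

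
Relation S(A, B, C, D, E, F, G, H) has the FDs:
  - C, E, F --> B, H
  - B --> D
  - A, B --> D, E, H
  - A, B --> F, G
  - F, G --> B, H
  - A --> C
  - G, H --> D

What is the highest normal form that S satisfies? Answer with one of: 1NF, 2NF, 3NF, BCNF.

Candidate keys: {A, B}, {A, E, F}, {A, F, G}. Prime attributes: {A, B, E, F, G}.
For C, E, F --> B, H we have {C, E, F}⁺ = {B, C, D, E, F, H}; {C, E, F} is not a superkey, so BCNF fails.
C, E, F --> B, H determines the non-prime attribute {H} from a non-superkey — 3NF is violated.
Since {A} ⊂ {A, B} and {A}⁺ ⊇ {C} with {C} non-prime, there is a partial dependency; 2NF fails.

1NF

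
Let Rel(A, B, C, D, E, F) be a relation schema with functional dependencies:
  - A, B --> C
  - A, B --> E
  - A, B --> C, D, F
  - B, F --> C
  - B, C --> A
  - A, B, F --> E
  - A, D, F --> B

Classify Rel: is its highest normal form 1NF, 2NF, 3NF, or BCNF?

Candidate keys: {A, B}, {A, D, F}, {B, C}, {B, F}. Prime attributes: {A, B, C, D, F}.
The left-hand side of every FD is a superkey, so BCNF is satisfied.

BCNF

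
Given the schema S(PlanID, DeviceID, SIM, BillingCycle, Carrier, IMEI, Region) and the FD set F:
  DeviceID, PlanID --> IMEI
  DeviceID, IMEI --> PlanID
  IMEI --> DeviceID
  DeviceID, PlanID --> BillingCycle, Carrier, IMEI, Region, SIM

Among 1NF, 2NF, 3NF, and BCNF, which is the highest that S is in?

Candidate keys: {DeviceID, PlanID}, {IMEI}. Prime attributes: {DeviceID, IMEI, PlanID}.
The left-hand side of every FD is a superkey, so BCNF is satisfied.

BCNF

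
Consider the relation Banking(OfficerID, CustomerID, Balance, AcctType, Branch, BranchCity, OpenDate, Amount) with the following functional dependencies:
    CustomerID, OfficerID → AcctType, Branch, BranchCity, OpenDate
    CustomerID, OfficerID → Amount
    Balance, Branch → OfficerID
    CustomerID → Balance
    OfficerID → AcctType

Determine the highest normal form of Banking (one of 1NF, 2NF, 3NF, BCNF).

1NF

Candidate keys: {Branch, CustomerID}, {CustomerID, OfficerID}. Prime attributes: {Branch, CustomerID, OfficerID}.
For Balance, Branch → OfficerID we have {Balance, Branch}⁺ = {AcctType, Balance, Branch, OfficerID}; {Balance, Branch} is not a superkey, so BCNF fails.
CustomerID → Balance has non-prime {Balance} on the right and a non-superkey on the left, so 3NF fails.
{CustomerID} is a proper subset of the key {Branch, CustomerID}, and {CustomerID}⁺ contains the non-prime attribute {Balance} — a partial dependency, so 2NF is violated.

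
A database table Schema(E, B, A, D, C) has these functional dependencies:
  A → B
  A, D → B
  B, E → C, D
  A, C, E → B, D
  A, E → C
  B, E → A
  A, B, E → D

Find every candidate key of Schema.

{A, E}, {B, E}

Attributes never on any right-hand side: {E} — every candidate key must contain it.
Closure of {A, E} is {A, B, C, D, E}, the whole schema; {A, E} is a candidate key.
Closure of {B, E} is {A, B, C, D, E}, the whole schema; {B, E} is a candidate key.
These are minimal and exhaustive — every other superkey contains one of them.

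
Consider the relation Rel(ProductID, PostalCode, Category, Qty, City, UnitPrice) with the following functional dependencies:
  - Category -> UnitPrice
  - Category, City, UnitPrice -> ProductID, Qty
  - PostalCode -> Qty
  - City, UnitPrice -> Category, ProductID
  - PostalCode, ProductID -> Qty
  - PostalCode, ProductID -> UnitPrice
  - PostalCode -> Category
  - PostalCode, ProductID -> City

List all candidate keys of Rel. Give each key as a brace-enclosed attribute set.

{City, PostalCode}, {PostalCode, ProductID}

No FD produces {PostalCode}, so it must be in every candidate key.
{City, PostalCode}⁺ = {Category, City, PostalCode, ProductID, Qty, UnitPrice}, which is every attribute, so {City, PostalCode} is a candidate key.
{PostalCode, ProductID}⁺ = {Category, City, PostalCode, ProductID, Qty, UnitPrice}, which is every attribute, so {PostalCode, ProductID} is a candidate key.
No proper subset of any of these is a key, and no other minimal superkey exists.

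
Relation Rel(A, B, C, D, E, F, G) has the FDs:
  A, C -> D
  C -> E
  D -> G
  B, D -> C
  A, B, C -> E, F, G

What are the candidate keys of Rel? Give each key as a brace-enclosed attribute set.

{A, B, C}, {A, B, D}

Attributes never on any right-hand side: {A, B} — every candidate key must contain all of them.
{A, B, C}⁺ = {A, B, C, D, E, F, G}, which is every attribute, so {A, B, C} is a candidate key.
{A, B, D}⁺ = {A, B, C, D, E, F, G}, which is every attribute, so {A, B, D} is a candidate key.
No proper subset of any of these is a key, and no other minimal superkey exists.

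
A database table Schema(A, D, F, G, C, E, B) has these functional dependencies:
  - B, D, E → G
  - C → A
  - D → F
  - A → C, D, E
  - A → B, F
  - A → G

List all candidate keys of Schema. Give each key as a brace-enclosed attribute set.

{A} is a candidate key since {A}⁺ = {A, B, C, D, E, F, G} covers every attribute.
{C} is a candidate key since {C}⁺ = {A, B, C, D, E, F, G} covers every attribute.
These are minimal and exhaustive — every other superkey contains one of them.

{A}, {C}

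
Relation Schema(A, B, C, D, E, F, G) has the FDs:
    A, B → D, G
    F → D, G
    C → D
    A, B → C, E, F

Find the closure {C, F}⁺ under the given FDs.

{C, D, F, G}

Start with {C, F}.
F → D, G applies; add {D, G} → now {C, D, F, G}.
No further FD applies.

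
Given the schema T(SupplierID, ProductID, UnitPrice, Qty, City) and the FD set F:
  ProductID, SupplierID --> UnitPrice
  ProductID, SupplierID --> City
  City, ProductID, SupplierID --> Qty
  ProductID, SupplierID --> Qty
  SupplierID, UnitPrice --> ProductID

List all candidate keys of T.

No FD produces {SupplierID}, so it must be in every candidate key.
Closure of {ProductID, SupplierID} is {City, ProductID, Qty, SupplierID, UnitPrice}, the whole schema; {ProductID, SupplierID} is a candidate key.
Closure of {SupplierID, UnitPrice} is {City, ProductID, Qty, SupplierID, UnitPrice}, the whole schema; {SupplierID, UnitPrice} is a candidate key.
Any other superkey properly contains one of these, so there are no further candidate keys.

{ProductID, SupplierID}, {SupplierID, UnitPrice}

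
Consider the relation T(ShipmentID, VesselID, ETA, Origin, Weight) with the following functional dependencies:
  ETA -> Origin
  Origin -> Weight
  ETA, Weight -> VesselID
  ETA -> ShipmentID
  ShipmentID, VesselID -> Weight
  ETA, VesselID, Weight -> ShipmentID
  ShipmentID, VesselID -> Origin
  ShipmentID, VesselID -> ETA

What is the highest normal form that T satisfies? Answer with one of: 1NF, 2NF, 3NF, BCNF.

Candidate keys: {ETA}, {ShipmentID, VesselID}. Prime attributes: {ETA, ShipmentID, VesselID}.
For Origin -> Weight we have {Origin}⁺ = {Origin, Weight}; {Origin} is not a superkey, so BCNF fails.
Because {Weight} is non-prime and the left side of Origin -> Weight is not a superkey, the relation is not in 3NF.
No non-prime attribute depends on a proper subset of any candidate key, so 2NF holds.

2NF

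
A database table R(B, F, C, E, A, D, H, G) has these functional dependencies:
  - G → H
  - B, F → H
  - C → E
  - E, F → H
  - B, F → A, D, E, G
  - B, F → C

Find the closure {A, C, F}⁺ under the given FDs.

Start with {A, C, F}.
C → E applies; add {E} → now {A, C, E, F}.
E, F → H applies; add {H} → now {A, C, E, F, H}.
No further FD applies.

{A, C, E, F, H}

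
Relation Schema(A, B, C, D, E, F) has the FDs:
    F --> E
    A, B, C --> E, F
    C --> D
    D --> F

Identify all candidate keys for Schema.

{A, B, C} never appear on the right of any FD, so every key must include all of them.
{A, B, C} is a candidate key since {A, B, C}⁺ = {A, B, C, D, E, F} covers every attribute.
No smaller or unrelated set reaches every attribute, so there are no other keys.

{A, B, C}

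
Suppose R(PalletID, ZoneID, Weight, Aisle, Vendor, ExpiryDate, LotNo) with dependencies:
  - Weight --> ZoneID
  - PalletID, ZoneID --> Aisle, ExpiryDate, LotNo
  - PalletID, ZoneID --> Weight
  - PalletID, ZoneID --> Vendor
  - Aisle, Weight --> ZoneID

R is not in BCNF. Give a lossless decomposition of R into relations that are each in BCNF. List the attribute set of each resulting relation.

Candidate keys of the original relation: {PalletID, Weight}, {PalletID, ZoneID}.
In {Aisle, ExpiryDate, LotNo, PalletID, Vendor, Weight, ZoneID}, {Weight} is not a superkey ({Weight}⁺ restricted to this set is {Weight, ZoneID}), so split on Weight --> ZoneID into {Weight, ZoneID} and {Aisle, ExpiryDate, LotNo, PalletID, Vendor, Weight}.
{Weight, ZoneID} has no BCNF violation.
{Aisle, ExpiryDate, LotNo, PalletID, Vendor, Weight} has no BCNF violation.

{Aisle, ExpiryDate, LotNo, PalletID, Vendor, Weight}; {Weight, ZoneID}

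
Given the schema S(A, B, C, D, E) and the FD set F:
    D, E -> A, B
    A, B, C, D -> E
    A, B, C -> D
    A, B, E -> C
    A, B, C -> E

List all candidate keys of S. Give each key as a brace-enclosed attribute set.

{A, B, C}, {A, B, E}, {D, E}

{D, E}⁺ = {A, B, C, D, E}, which is every attribute, so {D, E} is a candidate key.
{A, B, C}⁺ = {A, B, C, D, E}, which is every attribute, so {A, B, C} is a candidate key.
{A, B, E}⁺ = {A, B, C, D, E}, which is every attribute, so {A, B, E} is a candidate key.
No proper subset of any of these is a key, and no other minimal superkey exists.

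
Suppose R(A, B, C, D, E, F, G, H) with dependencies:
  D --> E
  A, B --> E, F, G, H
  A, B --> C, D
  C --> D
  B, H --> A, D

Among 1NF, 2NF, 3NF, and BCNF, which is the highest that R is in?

2NF

Candidate keys: {A, B}, {B, H}. Prime attributes: {A, B, H}.
D --> E breaks BCNF: {D}⁺ = {D, E}, so {D} is not a superkey.
D --> E has non-prime {E} on the right and a non-superkey on the left, so 3NF fails.
Checking every proper subset of each key, none determines a non-prime attribute — 2NF is satisfied.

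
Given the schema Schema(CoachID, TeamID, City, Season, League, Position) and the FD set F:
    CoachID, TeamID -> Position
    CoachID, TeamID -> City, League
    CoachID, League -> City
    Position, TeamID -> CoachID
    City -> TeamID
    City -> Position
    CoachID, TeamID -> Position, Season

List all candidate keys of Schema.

{City}, {CoachID, League}, {CoachID, TeamID}, {Position, TeamID}

{City} is a candidate key since {City}⁺ = {City, CoachID, League, Position, Season, TeamID} covers every attribute.
{CoachID, League} is a candidate key since {CoachID, League}⁺ = {City, CoachID, League, Position, Season, TeamID} covers every attribute.
{CoachID, TeamID} is a candidate key since {CoachID, TeamID}⁺ = {City, CoachID, League, Position, Season, TeamID} covers every attribute.
{Position, TeamID} is a candidate key since {Position, TeamID}⁺ = {City, CoachID, League, Position, Season, TeamID} covers every attribute.
No proper subset of any of these is a key, and no other minimal superkey exists.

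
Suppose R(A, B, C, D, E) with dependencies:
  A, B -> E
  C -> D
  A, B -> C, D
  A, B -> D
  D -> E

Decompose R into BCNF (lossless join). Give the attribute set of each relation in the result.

{A, B, C}; {C, D}; {D, E}

Candidate key of the original relation: {A, B}.
{A, B, C, D, E}: {C} determines {C, D, E} here but is not a superkey — split on C -> D, E, giving {C, D, E} and {A, B, C}.
{C, D, E}: {D} determines {D, E} here but is not a superkey — split on D -> E, giving {D, E} and {C, D}.
{D, E} is in BCNF.
{C, D} is in BCNF.
{A, B, C} is in BCNF.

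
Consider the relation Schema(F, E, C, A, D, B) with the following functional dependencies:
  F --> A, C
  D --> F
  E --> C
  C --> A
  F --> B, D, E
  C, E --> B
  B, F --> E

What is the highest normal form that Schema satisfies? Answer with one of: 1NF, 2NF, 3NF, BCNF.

2NF

Candidate keys: {D}, {F}. Prime attributes: {D, F}.
E --> C: {E}⁺ = {A, B, C, E}, which is not all of the attributes, so the left side is not a superkey — BCNF is violated.
E --> C determines the non-prime attribute {C} from a non-superkey — 3NF is violated.
All keys have size 1, which rules out partial dependencies — 2NF is satisfied.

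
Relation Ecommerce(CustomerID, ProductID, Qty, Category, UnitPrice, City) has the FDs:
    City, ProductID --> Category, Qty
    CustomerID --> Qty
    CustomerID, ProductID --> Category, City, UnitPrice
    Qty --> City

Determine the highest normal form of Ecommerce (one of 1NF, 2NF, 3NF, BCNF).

1NF

Candidate key: {CustomerID, ProductID}. Prime attributes: {CustomerID, ProductID}.
City, ProductID --> Category, Qty breaks BCNF: {City, ProductID}⁺ = {Category, City, ProductID, Qty}, so {City, ProductID} is not a superkey.
Because {Category, Qty} are non-prime and the left side of City, ProductID --> Category, Qty is not a superkey, the relation is not in 3NF.
Since {CustomerID} ⊂ {CustomerID, ProductID} and {CustomerID}⁺ ⊇ {City, Qty} with {City, Qty} non-prime, there is a partial dependency; 2NF fails.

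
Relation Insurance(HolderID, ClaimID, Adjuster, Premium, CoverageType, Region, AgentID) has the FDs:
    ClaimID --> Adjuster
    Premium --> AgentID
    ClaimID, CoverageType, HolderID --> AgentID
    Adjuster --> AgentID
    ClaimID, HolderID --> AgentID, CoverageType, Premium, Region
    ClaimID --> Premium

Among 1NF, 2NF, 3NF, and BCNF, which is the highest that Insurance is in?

1NF

Candidate key: {ClaimID, HolderID}. Prime attributes: {ClaimID, HolderID}.
For ClaimID --> Adjuster we have {ClaimID}⁺ = {Adjuster, AgentID, ClaimID, Premium}; {ClaimID} is not a superkey, so BCNF fails.
Because {Adjuster} is non-prime and the left side of ClaimID --> Adjuster is not a superkey, the relation is not in 3NF.
Since {ClaimID} ⊂ {ClaimID, HolderID} and {ClaimID}⁺ ⊇ {Adjuster, AgentID, Premium} with {Adjuster, AgentID, Premium} non-prime, there is a partial dependency; 2NF fails.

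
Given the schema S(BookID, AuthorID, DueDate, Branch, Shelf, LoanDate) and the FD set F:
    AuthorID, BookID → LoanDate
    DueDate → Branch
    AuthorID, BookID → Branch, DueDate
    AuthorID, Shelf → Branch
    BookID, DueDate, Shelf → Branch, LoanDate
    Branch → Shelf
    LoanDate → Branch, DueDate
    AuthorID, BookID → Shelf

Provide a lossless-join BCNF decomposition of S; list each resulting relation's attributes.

Candidate key of the original relation: {AuthorID, BookID}.
Within {AuthorID, BookID, Branch, DueDate, LoanDate, Shelf}: {DueDate}⁺ ∩ {AuthorID, BookID, Branch, DueDate, LoanDate, Shelf} = {Branch, DueDate, Shelf}, not the whole set, so DueDate → Branch, Shelf violates BCNF; decompose into {Branch, DueDate, Shelf} and {AuthorID, BookID, DueDate, LoanDate}.
Within {Branch, DueDate, Shelf}: {Branch}⁺ ∩ {Branch, DueDate, Shelf} = {Branch, Shelf}, not the whole set, so Branch → Shelf violates BCNF; decompose into {Branch, Shelf} and {Branch, DueDate}.
{Branch, Shelf} is in BCNF.
{Branch, DueDate} is in BCNF.
Within {AuthorID, BookID, DueDate, LoanDate}: {LoanDate}⁺ ∩ {AuthorID, BookID, DueDate, LoanDate} = {DueDate, LoanDate}, not the whole set, so LoanDate → DueDate violates BCNF; decompose into {DueDate, LoanDate} and {AuthorID, BookID, LoanDate}.
{DueDate, LoanDate} is in BCNF.
{AuthorID, BookID, LoanDate} is in BCNF.

{AuthorID, BookID, LoanDate}; {Branch, DueDate}; {Branch, Shelf}; {DueDate, LoanDate}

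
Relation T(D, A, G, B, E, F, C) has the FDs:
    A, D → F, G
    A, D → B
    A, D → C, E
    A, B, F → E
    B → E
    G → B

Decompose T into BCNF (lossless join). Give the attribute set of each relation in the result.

Candidate key of the original relation: {A, D}.
In {A, B, C, D, E, F, G}, {A, B, F} is not a superkey ({A, B, F}⁺ restricted to this set is {A, B, E, F}), so split on A, B, F → E into {A, B, E, F} and {A, B, C, D, F, G}.
In {A, B, E, F}, {B} is not a superkey ({B}⁺ restricted to this set is {B, E}), so split on B → E into {B, E} and {A, B, F}.
{B, E} has no BCNF violation.
{A, B, F} has no BCNF violation.
In {A, B, C, D, F, G}, {G} is not a superkey ({G}⁺ restricted to this set is {B, G}), so split on G → B into {B, G} and {A, C, D, F, G}.
{B, G} has no BCNF violation.
{A, C, D, F, G} has no BCNF violation.

{A, B, F}; {A, C, D, F, G}; {B, E}; {B, G}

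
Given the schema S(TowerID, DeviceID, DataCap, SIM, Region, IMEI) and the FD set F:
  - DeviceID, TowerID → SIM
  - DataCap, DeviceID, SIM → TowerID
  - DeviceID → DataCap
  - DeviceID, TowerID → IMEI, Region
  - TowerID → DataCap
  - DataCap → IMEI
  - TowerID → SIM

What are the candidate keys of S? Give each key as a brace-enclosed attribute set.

{DeviceID, SIM}, {DeviceID, TowerID}

Attributes never on any right-hand side: {DeviceID} — every candidate key must contain it.
Closure of {DeviceID, SIM} is {DataCap, DeviceID, IMEI, Region, SIM, TowerID}, the whole schema; {DeviceID, SIM} is a candidate key.
Closure of {DeviceID, TowerID} is {DataCap, DeviceID, IMEI, Region, SIM, TowerID}, the whole schema; {DeviceID, TowerID} is a candidate key.
Any other superkey properly contains one of these, so there are no further candidate keys.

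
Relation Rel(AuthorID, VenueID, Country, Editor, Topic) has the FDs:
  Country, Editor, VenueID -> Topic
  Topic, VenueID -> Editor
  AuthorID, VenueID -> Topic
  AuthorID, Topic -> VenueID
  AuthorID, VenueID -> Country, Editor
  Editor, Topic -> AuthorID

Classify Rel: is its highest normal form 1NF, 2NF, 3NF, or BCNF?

BCNF

Candidate keys: {AuthorID, Topic}, {AuthorID, VenueID}, {Country, Editor, VenueID}, {Editor, Topic}, {Topic, VenueID}. Prime attributes: {AuthorID, Country, Editor, Topic, VenueID}.
Every FD has a superkey on the left, so the relation is in BCNF.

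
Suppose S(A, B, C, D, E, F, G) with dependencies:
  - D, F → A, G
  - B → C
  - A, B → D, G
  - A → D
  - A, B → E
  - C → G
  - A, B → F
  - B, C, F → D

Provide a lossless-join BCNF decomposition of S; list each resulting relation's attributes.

{A, D}; {A, F, G}; {B, C}; {B, D, E, F}

Candidate keys of the original relation: {A, B}, {B, F}.
In {A, B, C, D, E, F, G}, {D, F} is not a superkey ({D, F}⁺ restricted to this set is {A, D, F, G}), so split on D, F → A, G into {A, D, F, G} and {B, C, D, E, F}.
In {A, D, F, G}, {A} is not a superkey ({A}⁺ restricted to this set is {A, D}), so split on A → D into {A, D} and {A, F, G}.
{A, D} is in BCNF.
{A, F, G} is in BCNF.
In {B, C, D, E, F}, {B} is not a superkey ({B}⁺ restricted to this set is {B, C}), so split on B → C into {B, C} and {B, D, E, F}.
{B, C} is in BCNF.
{B, D, E, F} is in BCNF.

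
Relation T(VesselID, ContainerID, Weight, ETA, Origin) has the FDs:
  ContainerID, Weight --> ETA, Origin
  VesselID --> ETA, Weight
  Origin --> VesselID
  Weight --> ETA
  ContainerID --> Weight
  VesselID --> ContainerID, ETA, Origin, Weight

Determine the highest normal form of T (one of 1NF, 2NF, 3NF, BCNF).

2NF

Candidate keys: {ContainerID}, {Origin}, {VesselID}. Prime attributes: {ContainerID, Origin, VesselID}.
Weight --> ETA: {Weight}⁺ = {ETA, Weight}, which is not all of the attributes, so the left side is not a superkey — BCNF is violated.
Weight --> ETA determines the non-prime attribute {ETA} from a non-superkey — 3NF is violated.
All keys have size 1, which rules out partial dependencies — 2NF is satisfied.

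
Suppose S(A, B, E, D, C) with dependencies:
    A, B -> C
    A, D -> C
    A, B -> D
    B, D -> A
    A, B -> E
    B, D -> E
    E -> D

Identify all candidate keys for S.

Attributes never on any right-hand side: {B} — every candidate key must contain it.
{A, B} is a candidate key since {A, B}⁺ = {A, B, C, D, E} covers every attribute.
{B, D} is a candidate key since {B, D}⁺ = {A, B, C, D, E} covers every attribute.
{B, E} is a candidate key since {B, E}⁺ = {A, B, C, D, E} covers every attribute.
No proper subset of any of these is a key, and no other minimal superkey exists.

{A, B}, {B, D}, {B, E}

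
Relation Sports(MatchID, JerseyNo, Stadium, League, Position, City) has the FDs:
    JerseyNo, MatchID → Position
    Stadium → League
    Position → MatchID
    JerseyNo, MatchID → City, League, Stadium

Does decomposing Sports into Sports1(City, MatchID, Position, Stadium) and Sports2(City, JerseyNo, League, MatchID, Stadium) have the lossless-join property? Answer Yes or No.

Common attributes: {City, MatchID, Stadium}; their closure is {City, League, MatchID, Stadium}.
Sports1 ⊄ {City, League, MatchID, Stadium} and Sports2 ⊄ {City, League, MatchID, Stadium}, so the split is lossy.

No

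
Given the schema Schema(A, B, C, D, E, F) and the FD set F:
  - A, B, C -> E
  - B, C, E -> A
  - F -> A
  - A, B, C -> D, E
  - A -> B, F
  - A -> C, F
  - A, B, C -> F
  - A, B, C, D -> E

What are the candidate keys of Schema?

Closure of {A} is {A, B, C, D, E, F}, the whole schema; {A} is a candidate key.
Closure of {F} is {A, B, C, D, E, F}, the whole schema; {F} is a candidate key.
Closure of {B, C, E} is {A, B, C, D, E, F}, the whole schema; {B, C, E} is a candidate key.
No proper subset of any of these is a key, and no other minimal superkey exists.

{A}, {B, C, E}, {F}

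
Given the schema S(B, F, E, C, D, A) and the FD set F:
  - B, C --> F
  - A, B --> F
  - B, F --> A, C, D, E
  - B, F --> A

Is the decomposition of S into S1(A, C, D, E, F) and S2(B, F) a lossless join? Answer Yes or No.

No

Common attributes: {F}; their closure is {F}.
S1 ⊄ {F} and S2 ⊄ {F}, so the split is lossy.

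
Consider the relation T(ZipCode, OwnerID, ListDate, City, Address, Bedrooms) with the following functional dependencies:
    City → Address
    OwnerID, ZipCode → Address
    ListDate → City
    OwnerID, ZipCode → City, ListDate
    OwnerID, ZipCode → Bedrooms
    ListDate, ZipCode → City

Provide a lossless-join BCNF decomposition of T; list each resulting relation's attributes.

Candidate key of the original relation: {OwnerID, ZipCode}.
In {Address, Bedrooms, City, ListDate, OwnerID, ZipCode}, {City} is not a superkey ({City}⁺ restricted to this set is {Address, City}), so split on City → Address into {Address, City} and {Bedrooms, City, ListDate, OwnerID, ZipCode}.
{Address, City} has no BCNF violation.
In {Bedrooms, City, ListDate, OwnerID, ZipCode}, {ListDate} is not a superkey ({ListDate}⁺ restricted to this set is {City, ListDate}), so split on ListDate → City into {City, ListDate} and {Bedrooms, ListDate, OwnerID, ZipCode}.
{City, ListDate} has no BCNF violation.
{Bedrooms, ListDate, OwnerID, ZipCode} has no BCNF violation.

{Address, City}; {Bedrooms, ListDate, OwnerID, ZipCode}; {City, ListDate}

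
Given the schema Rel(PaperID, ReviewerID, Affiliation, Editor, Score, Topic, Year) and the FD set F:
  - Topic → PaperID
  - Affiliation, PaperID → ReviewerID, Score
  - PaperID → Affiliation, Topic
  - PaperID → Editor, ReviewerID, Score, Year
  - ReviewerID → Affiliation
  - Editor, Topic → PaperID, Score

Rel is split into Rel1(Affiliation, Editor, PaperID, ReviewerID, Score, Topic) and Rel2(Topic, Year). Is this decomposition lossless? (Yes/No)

The shared attributes are {Topic} and {Topic}⁺ = {Affiliation, Editor, PaperID, ReviewerID, Score, Topic, Year}.
This includes all of Rel1, so the common attributes are a superkey of Rel1 — the join is lossless.

Yes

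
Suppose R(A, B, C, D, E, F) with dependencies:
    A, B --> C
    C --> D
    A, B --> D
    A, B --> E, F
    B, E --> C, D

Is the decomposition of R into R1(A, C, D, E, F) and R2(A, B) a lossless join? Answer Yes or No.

No

Common attributes: {A}; their closure is {A}.
Neither R1 nor R2 is contained in that closure, so the decomposition is lossy.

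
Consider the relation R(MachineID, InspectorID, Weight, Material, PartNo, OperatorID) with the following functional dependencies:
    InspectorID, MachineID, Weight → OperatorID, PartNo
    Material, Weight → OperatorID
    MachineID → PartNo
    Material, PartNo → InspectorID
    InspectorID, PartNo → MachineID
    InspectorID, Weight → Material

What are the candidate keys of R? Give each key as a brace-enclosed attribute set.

Attributes never on any right-hand side: {Weight} — every candidate key must contain it.
{InspectorID, MachineID, Weight} is a candidate key since {InspectorID, MachineID, Weight}⁺ = {InspectorID, MachineID, Material, OperatorID, PartNo, Weight} covers every attribute.
{InspectorID, PartNo, Weight} is a candidate key since {InspectorID, PartNo, Weight}⁺ = {InspectorID, MachineID, Material, OperatorID, PartNo, Weight} covers every attribute.
{MachineID, Material, Weight} is a candidate key since {MachineID, Material, Weight}⁺ = {InspectorID, MachineID, Material, OperatorID, PartNo, Weight} covers every attribute.
{Material, PartNo, Weight} is a candidate key since {Material, PartNo, Weight}⁺ = {InspectorID, MachineID, Material, OperatorID, PartNo, Weight} covers every attribute.
Any other superkey properly contains one of these, so there are no further candidate keys.

{InspectorID, MachineID, Weight}, {InspectorID, PartNo, Weight}, {MachineID, Material, Weight}, {Material, PartNo, Weight}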